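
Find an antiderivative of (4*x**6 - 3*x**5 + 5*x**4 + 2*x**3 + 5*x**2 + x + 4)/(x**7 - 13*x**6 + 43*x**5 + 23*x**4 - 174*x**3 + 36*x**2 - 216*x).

-log(x)/54 + 164741*log(x - 6)/87616 + 1349*log(x - 3)/675 + 219*log(x + 2)/1600 + 49*log(x**2 + 1)/34225 + 514*atan(x)/34225 - 85199/(2664*x - 15984) + C

Factor the denominator: x*(x - 6)**2*(x - 3)*(x + 2)*(x**2 + 1).
Partial-fraction decomposition: 2*(49*x + 257)/(34225*(x**2 + 1)) + 219/(1600*(x + 2)) + 1349/(675*(x - 3)) + 164741/(87616*(x - 6)) + 85199/(2664*(x - 6)**2) - 1/(54*x).
Integrate each term; A/(x−a) gives A·log|x−a|; the (Bx+D)/(x²+p²) term gives a log and an atan.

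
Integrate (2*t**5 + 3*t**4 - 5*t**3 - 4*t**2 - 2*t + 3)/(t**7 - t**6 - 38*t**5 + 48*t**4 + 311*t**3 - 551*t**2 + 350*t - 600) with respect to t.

7393*log(t - 5)/14040 - 111*log(t - 3)/224 + 11*log(t - 2)/126 + 1013*log(t + 4)/6426 - 3837*log(t + 5)/14560 - 11*log(t**2 + 1)/1768 - 7*atan(t)/884 + C

Factor the denominator: (t - 5)*(t - 3)*(t - 2)*(t + 4)*(t + 5)*(t**2 + 1).
Partial-fraction decomposition: -(11*t + 7)/(884*(t**2 + 1)) - 3837/(14560*(t + 5)) + 1013/(6426*(t + 4)) + 11/(126*(t - 2)) - 111/(224*(t - 3)) + 7393/(14040*(t - 5)).
Integrate each term; A/(t−a) gives A·log|t−a|; the (Bt+D)/(t²+p²) term gives a log and an atan.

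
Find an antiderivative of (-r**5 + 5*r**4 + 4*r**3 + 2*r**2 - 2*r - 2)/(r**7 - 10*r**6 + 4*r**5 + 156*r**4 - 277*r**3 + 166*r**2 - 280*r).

log(r)/140 - 837*log(r - 7)/9625 - 269*log(r - 5)/3510 + 41*log(r - 2)/450 + 1043*log(r + 4)/20196 + 757*log(r**2 + 1)/110500 + 899*atan(r)/55250 + C

Factor the denominator: r*(r - 7)*(r - 5)*(r - 2)*(r + 4)*(r**2 + 1).
Partial-fraction decomposition: (757*r + 899)/(55250*(r**2 + 1)) + 1043/(20196*(r + 4)) + 41/(450*(r - 2)) - 269/(3510*(r - 5)) - 837/(9625*(r - 7)) + 1/(140*r).
Integrate each term; A/(r−a) gives A·log|r−a|; the (Br+D)/(r²+p²) term gives a log and an atan.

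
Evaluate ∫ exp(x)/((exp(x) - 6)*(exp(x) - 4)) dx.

log(exp(x) - 6)/2 - log(exp(x) - 4)/2 + C

Let u = e^x, du = e^x dx.
The integral becomes ∫ du/((u-6)(u-4)); decompose into partial fractions.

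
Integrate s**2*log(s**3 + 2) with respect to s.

s**3*log(s**3 + 2)/3 - s**3/3 + 2*log(s**3 + 2)/3 + C

Let u = s**3 + 2, so du = (3*s**2) ds.
The integral becomes (1/3)·∫ log(u) du; integrate by parts with u′=log(u), dv′=du.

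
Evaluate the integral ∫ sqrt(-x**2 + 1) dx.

Substitute x = sin(θ), so dx = cos(θ) dθ and the radical becomes sqrt(-x**2 + 1) = cos(θ) by the Pythagorean identity.
Integrate the resulting trig expression in θ, then back-substitute θ = asin(x), sin(θ) = x, cos(θ) = sqrt(-x**2 + 1) (absorbing any constant into C).

x*sqrt(-x**2 + 1)/2 + asin(x)/2 + C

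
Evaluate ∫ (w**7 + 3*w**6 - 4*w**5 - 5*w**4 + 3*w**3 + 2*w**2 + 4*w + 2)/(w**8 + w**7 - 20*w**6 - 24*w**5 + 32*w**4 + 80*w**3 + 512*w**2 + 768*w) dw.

log(w)/384 + 3923*log(w - 4)/3840 - 622*log(w - 3)/1365 + 89*log(w + 2)/480 + 727*log(w + 4)/8960 + 343*log(w**2 + 4)/4160 + 29*atan(w/2)/832 + 3/(32*w + 64) + C

Factor the denominator: w*(w - 4)*(w - 3)*(w + 2)**2*(w + 4)*(w**2 + 4).
Partial-fraction decomposition: (343*w + 145)/(2080*(w**2 + 4)) + 727/(8960*(w + 4)) + 89/(480*(w + 2)) - 3/(32*(w + 2)**2) - 622/(1365*(w - 3)) + 3923/(3840*(w - 4)) + 1/(384*w).
Integrate each term; A/(w−a) gives A·log|w−a|; the (Bw+D)/(w²+p²) term gives a log and an atan.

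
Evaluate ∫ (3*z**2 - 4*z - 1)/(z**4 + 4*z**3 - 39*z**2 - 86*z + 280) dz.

Factor the denominator: (z - 5)*(z - 2)*(z + 4)*(z + 7).
Partial-fraction decomposition: -29/(54*(z + 7)) + 7/(18*(z + 4)) - 1/(54*(z - 2)) + 1/(6*(z - 5)).
Integrate each term: A/(z−a) contributes A·log|z−a|.

log(z - 5)/6 - log(z - 2)/54 + 7*log(z + 4)/18 - 29*log(z + 7)/54 + C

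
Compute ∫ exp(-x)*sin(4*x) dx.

Let I denote the integral. Integrate by parts with u = sin(4*x), dv = exp(-x) dx, so v = -exp(-x): I = -exp(-x)*sin(4*x) + 4·∫ exp(-x)*cos(4*x) dx.
Apply parts again with u = cos(4*x), dv = exp(-x) dx: ∫ exp(-x)*cos(4*x) dx = -exp(-x)*cos(4*x) − 4·I. Substituting back brings back I: I = -exp(-x)*sin(4*x) - 4*exp(-x)*cos(4*x) − 16·I.
Solving for I: (1 + 16)·I equals the remaining terms, so I = (1/17)·(-exp(-x)*sin(4*x) - 4*exp(-x)*cos(4*x)).

-exp(-x)*sin(4*x)/17 - 4*exp(-x)*cos(4*x)/17 + C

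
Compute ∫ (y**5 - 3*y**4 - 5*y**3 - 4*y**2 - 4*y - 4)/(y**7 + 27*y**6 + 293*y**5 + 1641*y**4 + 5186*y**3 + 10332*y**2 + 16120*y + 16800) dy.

-127*log(y + 4)/10 - 288719*log(y + 5)/3364 + 2677*log(y + 6)/20 - 7489*log(y + 7)/212 + 1401*log(y**2 + 4)/1782920 + 5299*atan(y/2)/891460 - 4459/(58*y + 290) + C

Factor the denominator: (y + 4)*(y + 5)**2*(y + 6)*(y + 7)*(y**2 + 4).
Partial-fraction decomposition: (1401*y + 10598)/(891460*(y**2 + 4)) - 7489/(212*(y + 7)) + 2677/(20*(y + 6)) - 288719/(3364*(y + 5)) + 4459/(58*(y + 5)**2) - 127/(10*(y + 4)).
Integrate each term; A/(y−a) gives A·log|y−a|; the (By+D)/(y²+p²) term gives a log and an atan.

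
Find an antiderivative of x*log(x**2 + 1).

Let u = x**2 + 1, so du = (2*x) dx.
The integral becomes (1/2)·∫ log(u) du; integrate by parts with u′=log(u), dv′=du.

x**2*log(x**2 + 1)/2 - x**2/2 + log(x**2 + 1)/2 + C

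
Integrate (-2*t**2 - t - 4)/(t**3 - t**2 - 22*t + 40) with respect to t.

-20*log(t - 4)/9 + log(t - 2) - 7*log(t + 5)/9 + C

Factor the denominator: (t - 4)*(t - 2)*(t + 5).
Partial-fraction decomposition: -7/(9*(t + 5)) + 1/(t - 2) - 20/(9*(t - 4)).
Integrate each term: A/(t−a) contributes A·log|t−a|.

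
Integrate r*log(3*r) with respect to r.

r**2*(log(r) + log(3))/2 - r**2/4 + C

Use integration by parts with u = log(3*r), dv = r dr.
Then du = 1/r dr and v = r**2/2.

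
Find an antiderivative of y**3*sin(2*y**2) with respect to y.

Let u = y², du = 2y dy; rewrite as (1/2)∫ u^1·sin(2u) du.
Now integrate by parts 1 time.

-y**2*cos(2*y**2)/4 + sin(2*y**2)/8 + C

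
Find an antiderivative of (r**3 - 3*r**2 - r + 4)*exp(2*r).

Use integration by parts with u = r**3 - 3*r**2 - r + 4, dv = exp(2*r) dr, so v = exp(2*r)/2.
Apply parts 3 times (tabular method): alternate signs, differentiate u down to 0, integrate dv up.

(4*r**3 - 18*r**2 + 14*r + 9)*exp(2*r)/8 + C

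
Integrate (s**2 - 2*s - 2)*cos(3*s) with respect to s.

s**2*sin(3*s)/3 - 2*s*sin(3*s)/3 + 2*s*cos(3*s)/9 - 20*sin(3*s)/27 - 2*cos(3*s)/9 + C

Use integration by parts with u = s**2 - 2*s - 2, dv = cos(3*s) ds, so v = sin(3*s)/3.
Apply parts 2 times (tabular method): alternate signs, differentiate u down to 0, integrate dv up.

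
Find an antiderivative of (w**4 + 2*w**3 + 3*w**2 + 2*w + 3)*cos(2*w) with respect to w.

w**4*sin(2*w)/2 + w**3*sin(2*w) + w**3*cos(2*w) + 3*w**2*cos(2*w)/2 - w*sin(2*w)/2 + 3*sin(2*w)/2 - cos(2*w)/4 + C

Use integration by parts with u = w**4 + 2*w**3 + 3*w**2 + 2*w + 3, dv = cos(2*w) dw, so v = sin(2*w)/2.
Apply parts 4 times (tabular method): alternate signs, differentiate u down to 0, integrate dv up.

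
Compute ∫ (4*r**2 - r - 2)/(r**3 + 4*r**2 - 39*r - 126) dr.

Factor the denominator: (r - 6)*(r + 3)*(r + 7).
Partial-fraction decomposition: 201/(52*(r + 7)) - 37/(36*(r + 3)) + 136/(117*(r - 6)).
Integrate each term: A/(r−a) contributes A·log|r−a|.

136*log(r - 6)/117 - 37*log(r + 3)/36 + 201*log(r + 7)/52 + C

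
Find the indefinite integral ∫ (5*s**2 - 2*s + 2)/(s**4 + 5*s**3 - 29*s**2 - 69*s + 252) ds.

1263*log(s - 3)/4900 + 30*log(s + 4)/49 - 87*log(s + 7)/100 - 41/(70*s - 210) + C

Factor the denominator: (s - 3)**2*(s + 4)*(s + 7).
Partial-fraction decomposition: -87/(100*(s + 7)) + 30/(49*(s + 4)) + 1263/(4900*(s - 3)) + 41/(70*(s - 3)**2).
Integrate each term; A/(s−a) gives A·log|s−a|; A/(s−a)² gives −A/(s−a).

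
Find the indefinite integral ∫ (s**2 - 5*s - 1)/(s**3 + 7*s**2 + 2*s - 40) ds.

-log(s - 2)/6 - 35*log(s + 4)/6 + 7*log(s + 5) + C

Factor the denominator: (s - 2)*(s + 4)*(s + 5).
Partial-fraction decomposition: 7/(s + 5) - 35/(6*(s + 4)) - 1/(6*(s - 2)).
Integrate each term: A/(s−a) contributes A·log|s−a|.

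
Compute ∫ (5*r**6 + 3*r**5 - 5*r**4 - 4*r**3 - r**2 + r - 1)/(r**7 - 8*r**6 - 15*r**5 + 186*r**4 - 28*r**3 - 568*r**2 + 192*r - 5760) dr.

249233*log(r - 6)/7200 - 41927*log(r - 5)/1044 + 22003*log(r - 4)/2240 - 1303*log(r + 3)/3276 + 16363*log(r + 4)/14400 - 5151*log(r**2 + 4)/603200 + 25127*atan(r/2)/301600 + C

Factor the denominator: (r - 6)*(r - 5)*(r - 4)*(r + 3)*(r + 4)*(r**2 + 4).
Partial-fraction decomposition: -(5151*r - 50254)/(301600*(r**2 + 4)) + 16363/(14400*(r + 4)) - 1303/(3276*(r + 3)) + 22003/(2240*(r - 4)) - 41927/(1044*(r - 5)) + 249233/(7200*(r - 6)).
Integrate each term; A/(r−a) gives A·log|r−a|; the (Br+D)/(r²+p²) term gives a log and an atan.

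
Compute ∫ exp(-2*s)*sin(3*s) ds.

Let I denote the integral. Integrate by parts with u = sin(3*s), dv = exp(-2*s) ds, so v = -exp(-2*s)/2: I = -exp(-2*s)*sin(3*s)/2 + (3/2)·∫ exp(-2*s)*cos(3*s) ds.
Apply parts again with u = cos(3*s), dv = exp(-2*s) ds: ∫ exp(-2*s)*cos(3*s) ds = -exp(-2*s)*cos(3*s)/2 − (3/2)·I. Substituting back brings back I: I = -exp(-2*s)*sin(3*s)/2 - 3*exp(-2*s)*cos(3*s)/4 − (9/4)·I.
Solving for I: (1 + 9/4)·I equals the remaining terms, so I = (4/13)·(-exp(-2*s)*sin(3*s)/2 - 3*exp(-2*s)*cos(3*s)/4).

-2*exp(-2*s)*sin(3*s)/13 - 3*exp(-2*s)*cos(3*s)/13 + C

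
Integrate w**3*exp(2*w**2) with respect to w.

Let u = w², du = 2w dw; rewrite as (1/2)∫ u^1·exp(2u) du.
Now integrate by parts 1 time.

(2*w**2 - 1)*exp(2*w**2)/8 + C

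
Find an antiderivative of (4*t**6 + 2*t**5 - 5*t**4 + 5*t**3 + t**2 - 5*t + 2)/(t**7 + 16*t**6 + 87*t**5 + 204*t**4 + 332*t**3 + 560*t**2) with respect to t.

Factor the denominator: t**2*(t + 4)*(t + 5)*(t + 7)*(t**2 + 4).
Partial-fraction decomposition: -(13617*t - 11738)/(61480*(t**2 + 4)) + 70558/(2597*(t + 7)) - 26276/(725*(t + 5)) + 2129/(160*(t + 4)) - 433/(39200*t) + 1/(280*t**2).
Integrate each term; A/(t−a) gives A·log|t−a|; the (Bt+D)/(t²+p²) term gives a log and an atan.

-433*log(t)/39200 + 2129*log(t + 4)/160 - 26276*log(t + 5)/725 + 70558*log(t + 7)/2597 - 13617*log(t**2 + 4)/122960 + 5869*atan(t/2)/61480 - 1/(280*t) + C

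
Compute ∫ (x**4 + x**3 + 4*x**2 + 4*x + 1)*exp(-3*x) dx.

(-27*x**4 - 63*x**3 - 171*x**2 - 222*x - 101)*exp(-3*x)/81 + C

Use integration by parts with u = x**4 + x**3 + 4*x**2 + 4*x + 1, dv = exp(-3*x) dx, so v = -exp(-3*x)/3.
Apply parts 4 times (tabular method): alternate signs, differentiate u down to 0, integrate dv up.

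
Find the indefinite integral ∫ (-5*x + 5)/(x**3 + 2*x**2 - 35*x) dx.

Factor the denominator: x*(x - 5)*(x + 7).
Partial-fraction decomposition: 10/(21*(x + 7)) - 1/(3*(x - 5)) - 1/(7*x).
Integrate each term: A/(x−a) contributes A·log|x−a|.

-log(x)/7 - log(x - 5)/3 + 10*log(x + 7)/21 + C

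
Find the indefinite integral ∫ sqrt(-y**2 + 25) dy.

y*sqrt(-y**2 + 25)/2 + 25*asin(y/5)/2 + C

Substitute y = 5·sin(θ), so dy = 5·cos(θ) dθ and the radical becomes sqrt(-y**2 + 25) = 5·cos(θ) by the Pythagorean identity.
Integrate the resulting trig expression in θ, then back-substitute θ = asin(y/5), sin(θ) = y/5, cos(θ) = sqrt(-y**2 + 25)/5 (absorbing any constant into C).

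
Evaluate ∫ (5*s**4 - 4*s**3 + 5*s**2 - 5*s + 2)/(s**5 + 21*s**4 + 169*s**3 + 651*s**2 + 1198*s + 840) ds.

24*log(s + 2)/5 - 575*log(s + 3)/8 + 273*log(s + 4) - 1259*log(s + 5)/4 + 4553*log(s + 7)/40 + C

Factor the denominator: (s + 2)*(s + 3)*(s + 4)*(s + 5)*(s + 7).
Partial-fraction decomposition: 4553/(40*(s + 7)) - 1259/(4*(s + 5)) + 273/(s + 4) - 575/(8*(s + 3)) + 24/(5*(s + 2)).
Integrate each term: A/(s−a) contributes A·log|s−a|.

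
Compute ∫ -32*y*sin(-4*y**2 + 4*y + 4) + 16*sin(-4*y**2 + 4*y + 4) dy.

Let u = 4*y**2 - 4*y - 4, so du = (8*y - 4) dy.
Rewriting, the integral becomes 4·∫ sin(u) du = 4·-cos(u).
Substituting back, u = 4*y**2 - 4*y - 4.

-4*cos(-4*y**2 + 4*y + 4) + C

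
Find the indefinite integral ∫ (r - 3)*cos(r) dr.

r*sin(r) - 3*sin(r) + cos(r) + C

Use integration by parts with u = r - 3, dv = cos(r) dr, so v = sin(r).
Apply parts 1 times (tabular method): alternate signs, differentiate u down to 0, integrate dv up.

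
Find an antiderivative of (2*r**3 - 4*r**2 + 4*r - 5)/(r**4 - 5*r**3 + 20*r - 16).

Factor the denominator: (r - 4)*(r - 2)*(r - 1)*(r + 2).
Partial-fraction decomposition: 5/(8*(r + 2)) - 1/(3*(r - 1)) - 3/(8*(r - 2)) + 25/(12*(r - 4)).
Integrate each term: A/(r−a) contributes A·log|r−a|.

25*log(r - 4)/12 - 3*log(r - 2)/8 - log(r - 1)/3 + 5*log(r + 2)/8 + C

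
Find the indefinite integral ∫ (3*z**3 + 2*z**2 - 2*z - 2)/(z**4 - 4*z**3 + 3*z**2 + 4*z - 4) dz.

Factor the denominator: (z - 2)**2*(z - 1)*(z + 1).
Partial-fraction decomposition: 1/(18*(z + 1)) + 1/(2*(z - 1)) + 22/(9*(z - 2)) + 26/(3*(z - 2)**2).
Integrate each term; A/(z−a) gives A·log|z−a|; A/(z−a)² gives −A/(z−a).

22*log(z - 2)/9 + log(z - 1)/2 + log(z + 1)/18 - 26/(3*z - 6) + C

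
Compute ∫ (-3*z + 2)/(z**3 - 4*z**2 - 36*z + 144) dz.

-2*log(z - 6)/3 + log(z - 4)/2 + log(z + 6)/6 + C

Factor the denominator: (z - 6)*(z - 4)*(z + 6).
Partial-fraction decomposition: 1/(6*(z + 6)) + 1/(2*(z - 4)) - 2/(3*(z - 6)).
Integrate each term: A/(z−a) contributes A·log|z−a|.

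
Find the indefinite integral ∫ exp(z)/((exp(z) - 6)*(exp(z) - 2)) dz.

Let u = e^z, du = e^z dz.
The integral becomes ∫ du/((u-2)(u-6)); decompose into partial fractions.

log(exp(z) - 6)/4 - log(exp(z) - 2)/4 + C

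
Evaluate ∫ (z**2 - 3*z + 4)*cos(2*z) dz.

Use integration by parts with u = z**2 - 3*z + 4, dv = cos(2*z) dz, so v = sin(2*z)/2.
Apply parts 2 times (tabular method): alternate signs, differentiate u down to 0, integrate dv up.

z**2*sin(2*z)/2 - 3*z*sin(2*z)/2 + z*cos(2*z)/2 + 7*sin(2*z)/4 - 3*cos(2*z)/4 + C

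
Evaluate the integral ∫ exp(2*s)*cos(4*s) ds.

exp(2*s)*sin(4*s)/5 + exp(2*s)*cos(4*s)/10 + C

Let I denote the integral. Integrate by parts with u = cos(4*s), dv = exp(2*s) ds, so v = exp(2*s)/2: I = exp(2*s)*cos(4*s)/2 + 2·∫ exp(2*s)*sin(4*s) ds.
Apply parts again with u = sin(4*s), dv = exp(2*s) ds: ∫ exp(2*s)*sin(4*s) ds = exp(2*s)*sin(4*s)/2 − 2·I. Substituting back brings back I: I = exp(2*s)*sin(4*s) + exp(2*s)*cos(4*s)/2 − 4·I.
Solving for I: (1 + 4)·I equals the remaining terms, so I = (1/5)·(exp(2*s)*sin(4*s) + exp(2*s)*cos(4*s)/2).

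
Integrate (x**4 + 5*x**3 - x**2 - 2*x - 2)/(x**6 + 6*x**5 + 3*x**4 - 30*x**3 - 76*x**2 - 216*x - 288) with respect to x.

199*log(x - 3)/2730 + 13*log(x + 2)/40 - 59*log(x + 3)/78 + 37*log(x + 4)/140 + 49*log(x**2 + 4)/1040 + 57*atan(x/2)/520 + C

Factor the denominator: (x - 3)*(x + 2)*(x + 3)*(x + 4)*(x**2 + 4).
Partial-fraction decomposition: (49*x + 114)/(520*(x**2 + 4)) + 37/(140*(x + 4)) - 59/(78*(x + 3)) + 13/(40*(x + 2)) + 199/(2730*(x - 3)).
Integrate each term; A/(x−a) gives A·log|x−a|; the (Bx+D)/(x²+p²) term gives a log and an atan.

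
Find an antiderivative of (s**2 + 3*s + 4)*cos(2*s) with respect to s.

s**2*sin(2*s)/2 + 3*s*sin(2*s)/2 + s*cos(2*s)/2 + 7*sin(2*s)/4 + 3*cos(2*s)/4 + C

Use integration by parts with u = s**2 + 3*s + 4, dv = cos(2*s) ds, so v = sin(2*s)/2.
Apply parts 2 times (tabular method): alternate signs, differentiate u down to 0, integrate dv up.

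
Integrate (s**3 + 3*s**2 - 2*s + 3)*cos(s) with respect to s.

Use integration by parts with u = s**3 + 3*s**2 - 2*s + 3, dv = cos(s) ds, so v = sin(s).
Apply parts 3 times (tabular method): alternate signs, differentiate u down to 0, integrate dv up.

s**3*sin(s) + 3*s**2*sin(s) + 3*s**2*cos(s) - 8*s*sin(s) + 6*s*cos(s) - 3*sin(s) - 8*cos(s) + C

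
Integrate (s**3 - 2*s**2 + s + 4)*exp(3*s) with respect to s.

Use integration by parts with u = s**3 - 2*s**2 + s + 4, dv = exp(3*s) ds, so v = exp(3*s)/3.
Apply parts 3 times (tabular method): alternate signs, differentiate u down to 0, integrate dv up.

(s**3 - 3*s**2 + 3*s + 3)*exp(3*s)/3 + C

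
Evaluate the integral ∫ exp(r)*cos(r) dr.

Let I denote the integral. Integrate by parts with u = cos(r), dv = exp(r) dr, so v = exp(r): I = exp(r)*cos(r) + ∫ exp(r)*sin(r) dr.
Apply parts again with u = sin(r), dv = exp(r) dr: ∫ exp(r)*sin(r) dr = exp(r)*sin(r) − I. Substituting back brings back I: I = exp(r)*sin(r) + exp(r)*cos(r) − I.
Solving for I: (1 + 1)·I equals the remaining terms, so I = (1/2)·(exp(r)*sin(r) + exp(r)*cos(r)).

exp(r)*sin(r)/2 + exp(r)*cos(r)/2 + C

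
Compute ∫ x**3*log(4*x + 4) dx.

Use integration by parts with u = log(4*x + 4), dv = x**3 dx.
Then du = 4/(4*x + 4) dx and v = x**4/4.

x**4*log(4*x + 4)/4 - x**4/16 + x**3/12 - x**2/8 + x/4 - log(x + 1)/4 + C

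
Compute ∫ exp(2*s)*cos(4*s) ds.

exp(2*s)*sin(4*s)/5 + exp(2*s)*cos(4*s)/10 + C

Let I denote the integral. Integrate by parts with u = cos(4*s), dv = exp(2*s) ds, so v = exp(2*s)/2: I = exp(2*s)*cos(4*s)/2 + 2·∫ exp(2*s)*sin(4*s) ds.
Apply parts again with u = sin(4*s), dv = exp(2*s) ds: ∫ exp(2*s)*sin(4*s) ds = exp(2*s)*sin(4*s)/2 − 2·I. Substituting back brings back I: I = exp(2*s)*sin(4*s) + exp(2*s)*cos(4*s)/2 − 4·I.
Solving for I: (1 + 4)·I equals the remaining terms, so I = (1/5)·(exp(2*s)*sin(4*s) + exp(2*s)*cos(4*s)/2).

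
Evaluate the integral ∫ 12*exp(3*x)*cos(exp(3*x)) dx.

4*sin(exp(3*x)) + C

Let u = exp(3*x), so du = (3*exp(3*x)) dx.
Rewriting, the integral becomes 4·∫ cos(u) du = 4·sin(u).
Substituting back, u = exp(3*x).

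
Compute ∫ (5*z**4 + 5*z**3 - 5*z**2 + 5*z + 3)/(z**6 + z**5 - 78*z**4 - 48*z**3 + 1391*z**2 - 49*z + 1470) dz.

Factor the denominator: (z - 7)*(z - 5)*(z + 6)*(z + 7)*(z**2 + 1).
Partial-fraction decomposition: (z + 31)/(3700*(z**2 + 1)) - 10013/(8400*(z + 7)) + 5193/(5291*(z + 6)) - 281/(528*(z - 5)) + 13513/(18200*(z - 7)).
Integrate each term; A/(z−a) gives A·log|z−a|; the (Bz+D)/(z²+p²) term gives a log and an atan.

13513*log(z - 7)/18200 - 281*log(z - 5)/528 + 5193*log(z + 6)/5291 - 10013*log(z + 7)/8400 + log(z**2 + 1)/7400 + 31*atan(z)/3700 + C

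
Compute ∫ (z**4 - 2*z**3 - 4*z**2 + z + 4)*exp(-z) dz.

(-z**4 - 2*z**3 - 2*z**2 - 5*z - 9)*exp(-z) + C

Use integration by parts with u = z**4 - 2*z**3 - 4*z**2 + z + 4, dv = exp(-z) dz, so v = -exp(-z).
Apply parts 4 times (tabular method): alternate signs, differentiate u down to 0, integrate dv up.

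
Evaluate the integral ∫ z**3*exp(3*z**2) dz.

(3*z**2 - 1)*exp(3*z**2)/18 + C

Let u = z², du = 2z dz; rewrite as (1/2)∫ u^1·exp(3u) du.
Now integrate by parts 1 time.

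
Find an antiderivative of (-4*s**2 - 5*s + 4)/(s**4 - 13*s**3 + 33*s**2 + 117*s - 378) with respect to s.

-227*log(s - 7)/40 + 170*log(s - 6)/27 - 47*log(s - 3)/72 + 17*log(s + 3)/540 + C

Factor the denominator: (s - 7)*(s - 6)*(s - 3)*(s + 3).
Partial-fraction decomposition: 17/(540*(s + 3)) - 47/(72*(s - 3)) + 170/(27*(s - 6)) - 227/(40*(s - 7)).
Integrate each term: A/(s−a) contributes A·log|s−a|.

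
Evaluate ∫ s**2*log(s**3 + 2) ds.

s**3*log(s**3 + 2)/3 - s**3/3 + 2*log(s**3 + 2)/3 + C

Let u = s**3 + 2, so du = (3*s**2) ds.
The integral becomes (1/3)·∫ log(u) du; integrate by parts with u′=log(u), dv′=du.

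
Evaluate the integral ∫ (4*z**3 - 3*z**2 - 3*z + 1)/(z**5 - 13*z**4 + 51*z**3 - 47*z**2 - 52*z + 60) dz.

739*log(z - 6)/140 - 137*log(z - 5)/24 + 5*log(z - 2)/12 + log(z - 1)/40 - log(z + 1)/84 + C

Factor the denominator: (z - 6)*(z - 5)*(z - 2)*(z - 1)*(z + 1).
Partial-fraction decomposition: -1/(84*(z + 1)) + 1/(40*(z - 1)) + 5/(12*(z - 2)) - 137/(24*(z - 5)) + 739/(140*(z - 6)).
Integrate each term: A/(z−a) contributes A·log|z−a|.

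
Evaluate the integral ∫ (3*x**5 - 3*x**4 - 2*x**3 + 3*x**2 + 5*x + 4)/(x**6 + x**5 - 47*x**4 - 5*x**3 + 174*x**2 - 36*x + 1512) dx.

Factor the denominator: (x - 6)*(x - 3)*(x + 3)*(x + 7)*(x**2 + 4).
Partial-fraction decomposition: (275*x - 282)/(2756*(x**2 + 4)) + 28411/(13780*(x + 7)) - 451/(1404*(x + 3)) - 239/(1170*(x - 3)) + 1915/(1404*(x - 6)).
Integrate each term; A/(x−a) gives A·log|x−a|; the (Bx+D)/(x²+p²) term gives a log and an atan.

1915*log(x - 6)/1404 - 239*log(x - 3)/1170 - 451*log(x + 3)/1404 + 28411*log(x + 7)/13780 + 275*log(x**2 + 4)/5512 - 141*atan(x/2)/2756 + C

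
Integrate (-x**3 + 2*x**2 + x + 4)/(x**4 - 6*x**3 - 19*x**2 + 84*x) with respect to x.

Factor the denominator: x*(x - 7)*(x - 3)*(x + 4).
Partial-fraction decomposition: -24/(77*(x + 4)) + 1/(42*(x - 3)) - 117/(154*(x - 7)) + 1/(21*x).
Integrate each term: A/(x−a) contributes A·log|x−a|.

log(x)/21 - 117*log(x - 7)/154 + log(x - 3)/42 - 24*log(x + 4)/77 + C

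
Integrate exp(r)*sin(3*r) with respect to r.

exp(r)*sin(3*r)/10 - 3*exp(r)*cos(3*r)/10 + C

Let I denote the integral. Integrate by parts with u = sin(3*r), dv = exp(r) dr, so v = exp(r): I = exp(r)*sin(3*r) − 3·∫ exp(r)*cos(3*r) dr.
Apply parts again with u = cos(3*r), dv = exp(r) dr: ∫ exp(r)*cos(3*r) dr = exp(r)*cos(3*r) + 3·I. Substituting back brings back I: I = exp(r)*sin(3*r) - 3*exp(r)*cos(3*r) − 9·I.
Solving for I: (1 + 9)·I equals the remaining terms, so I = (1/10)·(exp(r)*sin(3*r) - 3*exp(r)*cos(3*r)).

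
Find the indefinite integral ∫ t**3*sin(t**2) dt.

Let u = t², du = 2t dt; rewrite as (1/2)∫ u^1·sin(1u) du.
Now integrate by parts 1 time.

-t**2*cos(t**2)/2 + sin(t**2)/2 + C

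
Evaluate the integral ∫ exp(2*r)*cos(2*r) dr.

Let I denote the integral. Integrate by parts with u = cos(2*r), dv = exp(2*r) dr, so v = exp(2*r)/2: I = exp(2*r)*cos(2*r)/2 + ∫ exp(2*r)*sin(2*r) dr.
Apply parts again with u = sin(2*r), dv = exp(2*r) dr: ∫ exp(2*r)*sin(2*r) dr = exp(2*r)*sin(2*r)/2 − I. Substituting back brings back I: I = exp(2*r)*sin(2*r)/2 + exp(2*r)*cos(2*r)/2 − I.
Solving for I: (1 + 1)·I equals the remaining terms, so I = (1/2)·(exp(2*r)*sin(2*r)/2 + exp(2*r)*cos(2*r)/2).

exp(2*r)*sin(2*r)/4 + exp(2*r)*cos(2*r)/4 + C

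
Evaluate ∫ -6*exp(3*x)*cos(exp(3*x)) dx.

Let u = exp(3*x), so du = (3*exp(3*x)) dx.
Rewriting, the integral becomes -2·∫ cos(u) du = -2·sin(u).
Substituting back, u = exp(3*x).

-2*sin(exp(3*x)) + C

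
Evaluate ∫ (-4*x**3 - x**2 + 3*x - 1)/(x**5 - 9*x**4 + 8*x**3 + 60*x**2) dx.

47*log(x)/900 - 883*log(x - 6)/288 + 73*log(x - 5)/25 + 3*log(x + 2)/32 + 1/(60*x) + C

Factor the denominator: x**2*(x - 6)*(x - 5)*(x + 2).
Partial-fraction decomposition: 3/(32*(x + 2)) + 73/(25*(x - 5)) - 883/(288*(x - 6)) + 47/(900*x) - 1/(60*x**2).
Integrate each term; A/(x−a) gives A·log|x−a|; A/(x−a)² gives −A/(x−a).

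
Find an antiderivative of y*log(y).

Use integration by parts with u = log(y), dv = y dy.
Then du = 1/y dy and v = y**2/2.

y**2*log(y)/2 - y**2/4 + C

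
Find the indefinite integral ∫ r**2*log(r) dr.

Use integration by parts with u = log(r), dv = r**2 dr.
Then du = 1/r dr and v = r**3/3.

r**3*log(r)/3 - r**3/9 + C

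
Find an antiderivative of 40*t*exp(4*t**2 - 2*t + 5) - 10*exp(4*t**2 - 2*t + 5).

Let u = 4*t**2 - 2*t + 5, so du = (8*t - 2) dt.
Rewriting, the integral becomes 5·∫ e^u du = 5·e^u.
Substituting back, u = 4*t**2 - 2*t + 5.

5*exp(4*t**2 - 2*t + 5) + C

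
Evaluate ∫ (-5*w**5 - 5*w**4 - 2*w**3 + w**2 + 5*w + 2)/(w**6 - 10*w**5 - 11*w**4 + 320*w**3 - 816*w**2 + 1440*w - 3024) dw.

Factor the denominator: (w - 7)*(w - 6)*(w - 3)*(w + 6)*(w**2 + 4).
Partial-fraction decomposition: (1959*w - 1286)/(27560*(w**2 + 4)) - 821/(1404*(w + 6)) - 412/(351*(w - 3)) + 11431/(360*(w - 6)) - 24160/(689*(w - 7)).
Integrate each term; A/(w−a) gives A·log|w−a|; the (Bw+D)/(w²+p²) term gives a log and an atan.

-24160*log(w - 7)/689 + 11431*log(w - 6)/360 - 412*log(w - 3)/351 - 821*log(w + 6)/1404 + 1959*log(w**2 + 4)/55120 - 643*atan(w/2)/27560 + C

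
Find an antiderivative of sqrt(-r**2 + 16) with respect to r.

r*sqrt(-r**2 + 16)/2 + 8*asin(r/4) + C

Substitute r = 4·sin(θ), so dr = 4·cos(θ) dθ and the radical becomes sqrt(-r**2 + 16) = 4·cos(θ) by the Pythagorean identity.
Integrate the resulting trig expression in θ, then back-substitute θ = asin(r/4), sin(θ) = r/4, cos(θ) = sqrt(-r**2 + 16)/4 (absorbing any constant into C).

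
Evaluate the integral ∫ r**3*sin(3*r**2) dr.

Let u = r², du = 2r dr; rewrite as (1/2)∫ u^1·sin(3u) du.
Now integrate by parts 1 time.

-r**2*cos(3*r**2)/6 + sin(3*r**2)/18 + C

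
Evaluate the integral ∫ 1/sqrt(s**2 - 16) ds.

Substitute s = 4·sec(θ), so ds = 4·sec(θ)*tan(θ) dθ and the radical becomes sqrt(s**2 - 16) = 4·tan(θ) by the Pythagorean identity.
Integrate the resulting trig expression in θ, then back-substitute sec(θ) = s/4, tan(θ) = sqrt(s**2 - 16)/4 (absorbing any constant into C).

log(s + sqrt(s**2 - 16)) + C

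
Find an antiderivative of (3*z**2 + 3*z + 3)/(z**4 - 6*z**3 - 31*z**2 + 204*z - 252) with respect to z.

171*log(z - 7)/260 - 13*log(z - 3)/12 + 21*log(z - 2)/40 - 31*log(z + 6)/312 + C

Factor the denominator: (z - 7)*(z - 3)*(z - 2)*(z + 6).
Partial-fraction decomposition: -31/(312*(z + 6)) + 21/(40*(z - 2)) - 13/(12*(z - 3)) + 171/(260*(z - 7)).
Integrate each term: A/(z−a) contributes A·log|z−a|.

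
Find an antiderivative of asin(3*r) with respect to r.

Use integration by parts with u = arcsin(3*r), dv = dr.
Then du = 3/sqrt(-9*r**2 + 1) dr.

r*asin(3*r) + sqrt(-9*r**2 + 1)/3 + C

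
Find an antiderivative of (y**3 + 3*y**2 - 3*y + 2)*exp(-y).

Use integration by parts with u = y**3 + 3*y**2 - 3*y + 2, dv = exp(-y) dy, so v = -exp(-y).
Apply parts 3 times (tabular method): alternate signs, differentiate u down to 0, integrate dv up.

(-y**3 - 6*y**2 - 9*y - 11)*exp(-y) + C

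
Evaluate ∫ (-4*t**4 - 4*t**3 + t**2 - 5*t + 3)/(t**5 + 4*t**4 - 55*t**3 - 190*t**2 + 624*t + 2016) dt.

-671*log(t - 6)/260 + 183*log(t - 4)/176 - 3*log(t + 3)/4 + 243*log(t + 4)/80 - 2715*log(t + 7)/572 + C

Factor the denominator: (t - 6)*(t - 4)*(t + 3)*(t + 4)*(t + 7).
Partial-fraction decomposition: -2715/(572*(t + 7)) + 243/(80*(t + 4)) - 3/(4*(t + 3)) + 183/(176*(t - 4)) - 671/(260*(t - 6)).
Integrate each term: A/(t−a) contributes A·log|t−a|.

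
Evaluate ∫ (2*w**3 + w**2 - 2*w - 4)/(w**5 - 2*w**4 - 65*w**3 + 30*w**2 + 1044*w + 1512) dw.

Factor the denominator: (w - 7)*(w - 6)*(w + 2)*(w + 3)*(w + 6).
Partial-fraction decomposition: -97/(468*(w + 6)) + 43/(270*(w + 3)) - 1/(24*(w + 2)) - 113/(216*(w - 6)) + 239/(390*(w - 7)).
Integrate each term: A/(w−a) contributes A·log|w−a|.

239*log(w - 7)/390 - 113*log(w - 6)/216 - log(w + 2)/24 + 43*log(w + 3)/270 - 97*log(w + 6)/468 + C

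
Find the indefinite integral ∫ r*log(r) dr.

r**2*log(r)/2 - r**2/4 + C

Use integration by parts with u = log(r), dv = r dr.
Then du = 1/r dr and v = r**2/2.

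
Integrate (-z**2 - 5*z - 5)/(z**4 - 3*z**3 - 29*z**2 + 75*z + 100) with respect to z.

-11*log(z - 5)/12 + 41*log(z - 4)/45 - log(z + 1)/120 + log(z + 5)/72 + C

Factor the denominator: (z - 5)*(z - 4)*(z + 1)*(z + 5).
Partial-fraction decomposition: 1/(72*(z + 5)) - 1/(120*(z + 1)) + 41/(45*(z - 4)) - 11/(12*(z - 5)).
Integrate each term: A/(z−a) contributes A·log|z−a|.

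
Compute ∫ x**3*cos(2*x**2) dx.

Let u = x², du = 2x dx; rewrite as (1/2)∫ u^1·cos(2u) du.
Now integrate by parts 1 time.

x**2*sin(2*x**2)/4 + cos(2*x**2)/8 + C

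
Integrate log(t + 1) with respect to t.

t*log(t + 1) - t + log(t + 1) + C

Use integration by parts with u = log(t + 1), dv = dt.
Then du = 1/(t + 1) dt and v = t.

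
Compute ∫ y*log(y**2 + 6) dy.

y**2*log(y**2 + 6)/2 - y**2/2 + 3*log(y**2 + 6) + C

Let u = y**2 + 6, so du = (2*y) dy.
The integral becomes (1/2)·∫ log(u) du; integrate by parts with u′=log(u), dv′=du.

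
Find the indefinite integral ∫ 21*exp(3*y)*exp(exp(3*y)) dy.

Let u = exp(3*y), so du = (3*exp(3*y)) dy.
Rewriting, the integral becomes 7·∫ e^u du = 7·e^u.
Substituting back, u = exp(3*y).

7*exp(exp(3*y)) + C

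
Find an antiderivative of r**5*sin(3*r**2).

-r**4*cos(3*r**2)/6 + r**2*sin(3*r**2)/9 + cos(3*r**2)/27 + C

Let u = r², du = 2r dr; rewrite as (1/2)∫ u^2·sin(3u) du.
Now integrate by parts 2 times.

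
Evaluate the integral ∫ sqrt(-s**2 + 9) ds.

s*sqrt(-s**2 + 9)/2 + 9*asin(s/3)/2 + C

Substitute s = 3·sin(θ), so ds = 3·cos(θ) dθ and the radical becomes sqrt(-s**2 + 9) = 3·cos(θ) by the Pythagorean identity.
Integrate the resulting trig expression in θ, then back-substitute θ = asin(s/3), sin(θ) = s/3, cos(θ) = sqrt(-s**2 + 9)/3 (absorbing any constant into C).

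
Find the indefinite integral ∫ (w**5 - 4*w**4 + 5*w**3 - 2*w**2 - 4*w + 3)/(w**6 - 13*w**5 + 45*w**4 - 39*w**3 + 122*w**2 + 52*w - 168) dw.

Factor the denominator: (w - 7)*(w - 6)*(w - 1)*(w + 1)*(w**2 + 4).
Partial-fraction decomposition: (993*w + 1598)/(10600*(w**2 + 4)) + 1/(112*(w + 1)) - 1/(300*(w - 1)) - 3579/(1400*(w - 6)) + 8795/(2544*(w - 7)).
Integrate each term; A/(w−a) gives A·log|w−a|; the (Bw+D)/(w²+p²) term gives a log and an atan.

8795*log(w - 7)/2544 - 3579*log(w - 6)/1400 - log(w - 1)/300 + log(w + 1)/112 + 993*log(w**2 + 4)/21200 + 799*atan(w/2)/10600 + C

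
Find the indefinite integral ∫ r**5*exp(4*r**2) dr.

(8*r**4 - 4*r**2 + 1)*exp(4*r**2)/64 + C

Let u = r², du = 2r dr; rewrite as (1/2)∫ u^2·exp(4u) du.
Now integrate by parts 2 times.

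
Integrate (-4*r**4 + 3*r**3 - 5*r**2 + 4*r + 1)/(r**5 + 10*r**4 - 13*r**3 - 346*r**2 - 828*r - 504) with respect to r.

Factor the denominator: (r - 6)*(r + 1)*(r + 2)*(r + 6)*(r + 7).
Partial-fraction decomposition: -727/(26*(r + 7)) + 1207/(48*(r + 6)) - 23/(32*(r + 2)) + 1/(14*(r + 1)) - 4691/(8736*(r - 6)).
Integrate each term: A/(r−a) contributes A·log|r−a|.

-4691*log(r - 6)/8736 + log(r + 1)/14 - 23*log(r + 2)/32 + 1207*log(r + 6)/48 - 727*log(r + 7)/26 + C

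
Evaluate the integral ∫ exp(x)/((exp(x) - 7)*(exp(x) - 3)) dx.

Let u = e^x, du = e^x dx.
The integral becomes ∫ du/((u-7)(u-3)); decompose into partial fractions.

log(exp(x) - 7)/4 - log(exp(x) - 3)/4 + C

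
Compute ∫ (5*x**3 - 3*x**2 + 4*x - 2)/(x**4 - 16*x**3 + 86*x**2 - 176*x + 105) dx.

Factor the denominator: (x - 7)*(x - 5)*(x - 3)*(x - 1).
Partial-fraction decomposition: -1/(12*(x - 1)) + 59/(8*(x - 3)) - 71/(2*(x - 5)) + 797/(24*(x - 7)).
Integrate each term: A/(x−a) contributes A·log|x−a|.

797*log(x - 7)/24 - 71*log(x - 5)/2 + 59*log(x - 3)/8 - log(x - 1)/12 + C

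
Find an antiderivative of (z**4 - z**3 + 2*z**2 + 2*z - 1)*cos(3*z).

z**4*sin(3*z)/3 - z**3*sin(3*z)/3 + 4*z**3*cos(3*z)/9 + 2*z**2*sin(3*z)/9 - z**2*cos(3*z)/3 + 8*z*sin(3*z)/9 + 4*z*cos(3*z)/27 - 31*sin(3*z)/81 + 8*cos(3*z)/27 + C

Use integration by parts with u = z**4 - z**3 + 2*z**2 + 2*z - 1, dv = cos(3*z) dz, so v = sin(3*z)/3.
Apply parts 4 times (tabular method): alternate signs, differentiate u down to 0, integrate dv up.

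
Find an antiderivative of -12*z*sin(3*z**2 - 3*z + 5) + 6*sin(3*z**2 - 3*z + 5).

Let u = 3*z**2 - 3*z + 5, so du = (6*z - 3) dz.
Rewriting, the integral becomes -2·∫ sin(u) du = -2·-cos(u).
Substituting back, u = 3*z**2 - 3*z + 5.

2*cos(3*z**2 - 3*z + 5) + C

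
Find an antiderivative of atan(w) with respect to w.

w*atan(w) - log(w**2 + 1)/2 + C

Use integration by parts with u = arctan(w), dv = dw.
Then du = 1/(w**2 + 1) dw.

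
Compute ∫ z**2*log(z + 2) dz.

Use integration by parts with u = log(z + 2), dv = z**2 dz.
Then du = 1/(z + 2) dz and v = z**3/3.

z**3*log(z + 2)/3 - z**3/9 + z**2/3 - 4*z/3 + 8*log(z + 2)/3 + C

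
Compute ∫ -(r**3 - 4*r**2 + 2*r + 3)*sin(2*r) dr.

r**3*cos(2*r)/2 - 3*r**2*sin(2*r)/4 - 2*r**2*cos(2*r) + 2*r*sin(2*r) + r*cos(2*r)/4 - sin(2*r)/8 + 5*cos(2*r)/2 + C

Use integration by parts with u = r**3 - 4*r**2 + 2*r + 3, dv = -sin(2*r) dr, so v = cos(2*r)/2.
Apply parts 3 times (tabular method): alternate signs, differentiate u down to 0, integrate dv up.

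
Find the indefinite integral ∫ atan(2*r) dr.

r*atan(2*r) - log(4*r**2 + 1)/4 + C

Use integration by parts with u = arctan(2*r), dv = dr.
Then du = 2/(4*r**2 + 1) dr.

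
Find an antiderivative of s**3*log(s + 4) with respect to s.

Use integration by parts with u = log(s + 4), dv = s**3 ds.
Then du = 1/(s + 4) ds and v = s**4/4.

s**4*log(s + 4)/4 - s**4/16 + s**3/3 - 2*s**2 + 16*s - 64*log(s + 4) + C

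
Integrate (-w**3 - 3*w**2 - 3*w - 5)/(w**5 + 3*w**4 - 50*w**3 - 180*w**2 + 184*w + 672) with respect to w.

Factor the denominator: (w - 7)*(w - 2)*(w + 2)*(w + 4)*(w + 6).
Partial-fraction decomposition: 121/(832*(w + 6)) - 23/(264*(w + 4)) - 1/(96*(w + 2)) + 31/(960*(w - 2)) - 172/(2145*(w - 7)).
Integrate each term: A/(w−a) contributes A·log|w−a|.

-172*log(w - 7)/2145 + 31*log(w - 2)/960 - log(w + 2)/96 - 23*log(w + 4)/264 + 121*log(w + 6)/832 + C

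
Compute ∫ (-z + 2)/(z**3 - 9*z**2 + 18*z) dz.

-2*log(z - 6)/9 + log(z**2 - 3*z)/9 + C

Factor the denominator: z*(z - 6)*(z - 3).
Partial-fraction decomposition: 1/(9*(z - 3)) - 2/(9*(z - 6)) + 1/(9*z).
Integrate each term: A/(z−a) contributes A·log|z−a|.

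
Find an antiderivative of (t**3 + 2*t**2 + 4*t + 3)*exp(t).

(t**3 - t**2 + 6*t - 3)*exp(t) + C

Use integration by parts with u = t**3 + 2*t**2 + 4*t + 3, dv = exp(t) dt, so v = exp(t).
Apply parts 3 times (tabular method): alternate signs, differentiate u down to 0, integrate dv up.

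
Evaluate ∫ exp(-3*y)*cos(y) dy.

exp(-3*y)*sin(y)/10 - 3*exp(-3*y)*cos(y)/10 + C

Let I denote the integral. Integrate by parts with u = cos(y), dv = exp(-3*y) dy, so v = -exp(-3*y)/3: I = -exp(-3*y)*cos(y)/3 − (1/3)·∫ exp(-3*y)*sin(y) dy.
Apply parts again with u = sin(y), dv = exp(-3*y) dy: ∫ exp(-3*y)*sin(y) dy = -exp(-3*y)*sin(y)/3 + (1/3)·I. Substituting back brings back I: I = exp(-3*y)*sin(y)/9 - exp(-3*y)*cos(y)/3 − (1/9)·I.
Solving for I: (1 + 1/9)·I equals the remaining terms, so I = (9/10)·(exp(-3*y)*sin(y)/9 - exp(-3*y)*cos(y)/3).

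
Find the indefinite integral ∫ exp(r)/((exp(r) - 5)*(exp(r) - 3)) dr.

Let u = e^r, du = e^r dr.
The integral becomes ∫ du/((u-5)(u-3)); decompose into partial fractions.

log(exp(r) - 5)/2 - log(exp(r) - 3)/2 + C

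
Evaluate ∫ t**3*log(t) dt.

Use integration by parts with u = log(t), dv = t**3 dt.
Then du = 1/t dt and v = t**4/4.

t**4*log(t)/4 - t**4/16 + C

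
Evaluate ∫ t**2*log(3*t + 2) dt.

Use integration by parts with u = log(3*t + 2), dv = t**2 dt.
Then du = 3/(3*t + 2) dt and v = t**3/3.

t**3*log(3*t + 2)/3 - t**3/9 + t**2/9 - 4*t/27 + 8*log(3*t + 2)/81 + C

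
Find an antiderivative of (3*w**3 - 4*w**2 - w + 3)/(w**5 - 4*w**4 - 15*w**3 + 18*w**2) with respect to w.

Factor the denominator: w**2*(w - 6)*(w - 1)*(w + 3).
Partial-fraction decomposition: -37/(108*(w + 3)) - 1/(20*(w - 1)) + 167/(540*(w - 6)) + 1/(12*w) + 1/(6*w**2).
Integrate each term; A/(w−a) gives A·log|w−a|; A/(w−a)² gives −A/(w−a).

log(w)/12 + 167*log(w - 6)/540 - log(w - 1)/20 - 37*log(w + 3)/108 - 1/(6*w) + C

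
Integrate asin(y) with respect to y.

y*asin(y) + sqrt(-y**2 + 1) + C

Use integration by parts with u = arcsin(y), dv = dy.
Then du = 1/sqrt(-y**2 + 1) dy.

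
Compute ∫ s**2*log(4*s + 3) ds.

s**3*log(4*s + 3)/3 - s**3/9 + s**2/8 - 3*s/16 + 9*log(4*s + 3)/64 + C

Use integration by parts with u = log(4*s + 3), dv = s**2 ds.
Then du = 4/(4*s + 3) ds and v = s**3/3.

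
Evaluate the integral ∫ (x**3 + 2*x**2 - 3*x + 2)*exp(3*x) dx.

Use integration by parts with u = x**3 + 2*x**2 - 3*x + 2, dv = exp(3*x) dx, so v = exp(3*x)/3.
Apply parts 3 times (tabular method): alternate signs, differentiate u down to 0, integrate dv up.

(9*x**3 + 9*x**2 - 33*x + 29)*exp(3*x)/27 + C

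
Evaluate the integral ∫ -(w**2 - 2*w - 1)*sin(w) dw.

Use integration by parts with u = w**2 - 2*w - 1, dv = -sin(w) dw, so v = cos(w).
Apply parts 2 times (tabular method): alternate signs, differentiate u down to 0, integrate dv up.

w**2*cos(w) - 2*w*sin(w) - 2*w*cos(w) + 2*sin(w) - 3*cos(w) + C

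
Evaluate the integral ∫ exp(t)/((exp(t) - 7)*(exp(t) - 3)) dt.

Let u = e^t, du = e^t dt.
The integral becomes ∫ du/((u-3)(u-7)); decompose into partial fractions.

log(exp(t) - 7)/4 - log(exp(t) - 3)/4 + C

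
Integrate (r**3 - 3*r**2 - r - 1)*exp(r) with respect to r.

Use integration by parts with u = r**3 - 3*r**2 - r - 1, dv = exp(r) dr, so v = exp(r).
Apply parts 3 times (tabular method): alternate signs, differentiate u down to 0, integrate dv up.

(r**3 - 6*r**2 + 11*r - 12)*exp(r) + C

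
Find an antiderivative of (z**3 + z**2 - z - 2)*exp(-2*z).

Use integration by parts with u = z**3 + z**2 - z - 2, dv = exp(-2*z) dz, so v = -exp(-2*z)/2.
Apply parts 3 times (tabular method): alternate signs, differentiate u down to 0, integrate dv up.

(-4*z**3 - 10*z**2 - 6*z + 5)*exp(-2*z)/8 + C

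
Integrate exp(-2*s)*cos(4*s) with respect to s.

Let I denote the integral. Integrate by parts with u = cos(4*s), dv = exp(-2*s) ds, so v = -exp(-2*s)/2: I = -exp(-2*s)*cos(4*s)/2 − 2·∫ exp(-2*s)*sin(4*s) ds.
Apply parts again with u = sin(4*s), dv = exp(-2*s) ds: ∫ exp(-2*s)*sin(4*s) ds = -exp(-2*s)*sin(4*s)/2 + 2·I. Substituting back brings back I: I = exp(-2*s)*sin(4*s) - exp(-2*s)*cos(4*s)/2 − 4·I.
Solving for I: (1 + 4)·I equals the remaining terms, so I = (1/5)·(exp(-2*s)*sin(4*s) - exp(-2*s)*cos(4*s)/2).

exp(-2*s)*sin(4*s)/5 - exp(-2*s)*cos(4*s)/10 + C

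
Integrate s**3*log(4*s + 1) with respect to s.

Use integration by parts with u = log(4*s + 1), dv = s**3 ds.
Then du = 4/(4*s + 1) ds and v = s**4/4.

s**4*log(4*s + 1)/4 - s**4/16 + s**3/48 - s**2/128 + s/256 - log(4*s + 1)/1024 + C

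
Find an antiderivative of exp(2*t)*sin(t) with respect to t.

Let I denote the integral. Integrate by parts with u = sin(t), dv = exp(2*t) dt, so v = exp(2*t)/2: I = exp(2*t)*sin(t)/2 − (1/2)·∫ exp(2*t)*cos(t) dt.
Apply parts again with u = cos(t), dv = exp(2*t) dt: ∫ exp(2*t)*cos(t) dt = exp(2*t)*cos(t)/2 + (1/2)·I. Substituting back brings back I: I = exp(2*t)*sin(t)/2 - exp(2*t)*cos(t)/4 − (1/4)·I.
Solving for I: (1 + 1/4)·I equals the remaining terms, so I = (4/5)·(exp(2*t)*sin(t)/2 - exp(2*t)*cos(t)/4).

2*exp(2*t)*sin(t)/5 - exp(2*t)*cos(t)/5 + C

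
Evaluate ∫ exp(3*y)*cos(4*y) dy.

4*exp(3*y)*sin(4*y)/25 + 3*exp(3*y)*cos(4*y)/25 + C

Let I denote the integral. Integrate by parts with u = cos(4*y), dv = exp(3*y) dy, so v = exp(3*y)/3: I = exp(3*y)*cos(4*y)/3 + (4/3)·∫ exp(3*y)*sin(4*y) dy.
Apply parts again with u = sin(4*y), dv = exp(3*y) dy: ∫ exp(3*y)*sin(4*y) dy = exp(3*y)*sin(4*y)/3 − (4/3)·I. Substituting back brings back I: I = 4*exp(3*y)*sin(4*y)/9 + exp(3*y)*cos(4*y)/3 − (16/9)·I.
Solving for I: (1 + 16/9)·I equals the remaining terms, so I = (9/25)·(4*exp(3*y)*sin(4*y)/9 + exp(3*y)*cos(4*y)/3).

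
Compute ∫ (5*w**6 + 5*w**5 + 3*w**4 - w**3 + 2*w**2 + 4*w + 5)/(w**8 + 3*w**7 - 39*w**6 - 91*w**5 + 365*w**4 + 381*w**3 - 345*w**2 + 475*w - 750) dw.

3823*log(w - 5)/5824 - 5111*log(w - 3)/12800 + 23*log(w - 1)/1728 - 221*log(w + 2)/4725 - 168625*log(w + 5)/778752 - 241*log(w**2 + 1)/67600 + 87*atan(w)/33800 - 12907/(7488*w + 37440) + C

Factor the denominator: (w - 5)*(w - 3)*(w - 1)*(w + 2)*(w + 5)**2*(w**2 + 1).
Partial-fraction decomposition: -(241*w - 87)/(33800*(w**2 + 1)) - 168625/(778752*(w + 5)) + 12907/(7488*(w + 5)**2) - 221/(4725*(w + 2)) + 23/(1728*(w - 1)) - 5111/(12800*(w - 3)) + 3823/(5824*(w - 5)).
Integrate each term; A/(w−a) gives A·log|w−a|; the (Bw+D)/(w²+p²) term gives a log and an atan.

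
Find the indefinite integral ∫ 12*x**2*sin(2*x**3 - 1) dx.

Let u = 2*x**3 - 1, so du = (6*x**2) dx.
Rewriting, the integral becomes 2·∫ sin(u) du = 2·-cos(u).
Substituting back, u = 2*x**3 - 1.

-2*cos(2*x**3 - 1) + C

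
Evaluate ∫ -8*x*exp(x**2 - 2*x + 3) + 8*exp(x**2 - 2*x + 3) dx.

Let u = x**2 - 2*x + 3, so du = (2*x - 2) dx.
Rewriting, the integral becomes -4·∫ e^u du = -4·e^u.
Substituting back, u = x**2 - 2*x + 3.

-4*exp(x**2 - 2*x + 3) + C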